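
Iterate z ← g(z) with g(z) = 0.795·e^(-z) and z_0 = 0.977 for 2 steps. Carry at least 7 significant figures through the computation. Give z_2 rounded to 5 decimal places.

z_1 = g(0.977000) = 0.299269
z_2 = g(0.299269) = 0.589381

0.58938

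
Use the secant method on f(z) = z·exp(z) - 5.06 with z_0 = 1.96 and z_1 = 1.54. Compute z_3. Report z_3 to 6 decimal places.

1.343631

f(z_0) = 8.854681, f(z_1) = 2.123469
z_2 = 1.540000 - (2.123469)·(1.540000 - 1.960000)/(2.123469 - (8.854681)) = 1.407504; f(z_2) = 0.690704
z_3 = 1.407504 - (0.690704)·(1.407504 - 1.540000)/(0.690704 - (2.123469)) = 1.343631; f(z_3) = 0.090051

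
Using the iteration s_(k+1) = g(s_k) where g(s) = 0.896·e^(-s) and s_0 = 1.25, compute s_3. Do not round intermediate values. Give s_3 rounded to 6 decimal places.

s_1 = g(1.250000) = 0.256708
s_2 = g(0.256708) = 0.693140
s_3 = g(0.693140) = 0.448003

0.448003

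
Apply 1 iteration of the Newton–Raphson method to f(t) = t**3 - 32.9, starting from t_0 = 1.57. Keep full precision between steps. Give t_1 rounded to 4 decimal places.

5.4958

f'(t) = 3t**2
t_0 = 1.570000: f = -29.030107, f' = 7.394700 → t_1 = 1.570000 - (-29.030107)/(7.394700) = 5.495799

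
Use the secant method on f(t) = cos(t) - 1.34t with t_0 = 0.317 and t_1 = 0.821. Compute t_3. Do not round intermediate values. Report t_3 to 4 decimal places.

0.6106

f(t_0) = 0.525395, f(t_1) = -0.418650
t_2 = 0.821000 - (-0.418650)·(0.821000 - 0.317000)/(-0.418650 - (0.525395)) = 0.597494; f(t_2) = 0.026106
t_3 = 0.597494 - (0.026106)·(0.597494 - 0.821000)/(0.026106 - (-0.418650)) = 0.610613; f(t_3) = 0.001075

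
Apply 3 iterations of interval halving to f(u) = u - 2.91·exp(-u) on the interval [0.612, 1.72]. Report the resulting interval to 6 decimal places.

[1.027500, 1.166000]

f(0.612000) = -0.965992, f(1.720000) = 1.198918 (opposite signs)
step 1: m = 1.166000, f(m) = 0.259212 > 0 → root in [0.612000, 1.166000]
step 2: m = 0.889000, f(m) = -0.307204 < 0 → root in [0.889000, 1.166000]
step 3: m = 1.027500, f(m) = -0.013991 < 0 → root in [1.027500, 1.166000]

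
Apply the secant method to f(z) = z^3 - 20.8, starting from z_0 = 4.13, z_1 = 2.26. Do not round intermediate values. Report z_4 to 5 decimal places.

2.74704

Secant update: z_(k+1) = z_k − f(z_k)·(z_k − z_(k-1))/(f(z_k) − f(z_(k-1))).
f(z_0) = 49.644997, f(z_1) = -9.256824
z_2 = 2.260000 - (-9.256824)·(2.260000 - 4.130000)/(-9.256824 - (49.644997)) = 2.553883; f(z_2) = -4.142756
z_3 = 2.553883 - (-4.142756)·(2.553883 - 2.260000)/(-4.142756 - (-9.256824)) = 2.791950; f(z_3) = 0.963197
z_4 = 2.791950 - (0.963197)·(2.791950 - 2.553883)/(0.963197 - (-4.142756)) = 2.747040; f(z_4) = -0.070202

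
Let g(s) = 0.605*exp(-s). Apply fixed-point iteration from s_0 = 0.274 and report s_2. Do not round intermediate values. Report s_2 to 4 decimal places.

0.3819

s_1 = g(0.274000) = 0.460001
s_2 = g(0.460001) = 0.381926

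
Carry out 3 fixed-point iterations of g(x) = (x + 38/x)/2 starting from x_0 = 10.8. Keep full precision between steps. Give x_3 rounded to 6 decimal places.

6.164797

x_1 = g(10.800000) = 7.159259
x_2 = g(7.159259) = 6.233535
x_3 = g(6.233535) = 6.164797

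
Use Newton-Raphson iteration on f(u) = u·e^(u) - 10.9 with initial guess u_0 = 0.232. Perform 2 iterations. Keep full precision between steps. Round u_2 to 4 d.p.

6.1844

f'(u) = (u + 1)·e^(u)
u_0 = 0.232000: f = -10.607420, f' = 1.553700 → u_1 = 0.232000 - (-10.607420)/(1.553700) = 7.059202
u_1 = 7.059202: f = 8202.595744, f' = 9377.011940 → u_2 = 7.059202 - (8202.595744)/(9377.011940) = 6.184446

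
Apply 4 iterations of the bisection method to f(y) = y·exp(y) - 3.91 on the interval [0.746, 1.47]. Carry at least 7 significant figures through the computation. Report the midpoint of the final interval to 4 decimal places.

1.1759

f(0.746000) = -2.337022, f(1.470000) = 2.483376 (opposite signs)
step 1: m = 1.108000, f(m) = -0.554648 < 0 → root in [1.108000, 1.470000]
step 2: m = 1.289000, f(m) = 0.767982 > 0 → root in [1.108000, 1.289000]
step 3: m = 1.198500, f(m) = 0.063196 > 0 → root in [1.108000, 1.198500]
step 4: m = 1.153250, f(m) = -0.255958 < 0 → root in [1.153250, 1.198500]
Midpoint of [1.153250, 1.198500] = 1.175875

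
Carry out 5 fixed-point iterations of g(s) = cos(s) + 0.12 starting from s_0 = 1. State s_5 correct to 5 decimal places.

s_1 = g(1.000000) = 0.660302
s_2 = g(0.660302) = 0.909807
s_3 = g(0.909807) = 0.733898
s_4 = g(0.733898) = 0.862569
s_5 = g(0.862569) = 0.770488

0.77049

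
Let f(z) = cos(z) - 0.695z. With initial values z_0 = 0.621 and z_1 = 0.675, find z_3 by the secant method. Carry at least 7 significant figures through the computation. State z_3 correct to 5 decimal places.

0.89643

Secant update: z_(k+1) = z_k − f(z_k)·(z_k − z_(k-1))/(f(z_k) − f(z_(k-1))).
f(z_0) = 0.381702, f(z_1) = 0.311582
z_2 = 0.675000 - (0.311582)·(0.675000 - 0.621000)/(0.311582 - (0.381702)) = 0.914952; f(z_2) = -0.026063
z_3 = 0.914952 - (-0.026063)·(0.914952 - 0.675000)/(-0.026063 - (0.311582)) = 0.896430; f(z_3) = 0.001384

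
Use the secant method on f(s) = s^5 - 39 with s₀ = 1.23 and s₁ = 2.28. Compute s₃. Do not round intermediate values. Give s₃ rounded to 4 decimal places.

2.0420

f(s_0) = -36.184694, f(s_1) = 22.613267
s_2 = 2.280000 - (22.613267)·(2.280000 - 1.230000)/(22.613267 - (-36.184694)) = 1.876178; f(s_2) = -15.752845
s_3 = 1.876178 - (-15.752845)·(1.876178 - 2.280000)/(-15.752845 - (22.613267)) = 2.041984; f(s_3) = -3.497262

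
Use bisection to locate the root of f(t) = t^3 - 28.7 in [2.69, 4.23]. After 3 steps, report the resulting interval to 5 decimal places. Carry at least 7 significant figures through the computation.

[2.88250, 3.07500]

f(2.690000) = -9.234891, f(4.230000) = 46.986967 (opposite signs)
step 1: m = 3.460000, f(m) = 12.721736 > 0 → root in [2.690000, 3.460000]
step 2: m = 3.075000, f(m) = 0.376047 > 0 → root in [2.690000, 3.075000]
step 3: m = 2.882500, f(m) = -4.749866 < 0 → root in [2.882500, 3.075000]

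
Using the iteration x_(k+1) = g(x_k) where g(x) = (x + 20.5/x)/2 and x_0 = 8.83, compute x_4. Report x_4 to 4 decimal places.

4.5277

x_1 = g(8.830000) = 5.575815
x_2 = g(5.575815) = 4.626204
x_3 = g(4.626204) = 4.528741
x_4 = g(4.528741) = 4.527693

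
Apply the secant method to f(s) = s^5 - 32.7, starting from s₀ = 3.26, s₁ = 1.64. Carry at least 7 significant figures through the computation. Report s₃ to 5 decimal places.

2.15325

f(s_0) = 335.503575, f(s_1) = -20.836325
s_2 = 1.640000 - (-20.836325)·(1.640000 - 3.260000)/(-20.836325 - (335.503575)) = 1.734727; f(s_2) = -16.990762
s_3 = 1.734727 - (-16.990762)·(1.734727 - 1.640000)/(-16.990762 - (-20.836325)) = 2.153255; f(s_3) = 13.588910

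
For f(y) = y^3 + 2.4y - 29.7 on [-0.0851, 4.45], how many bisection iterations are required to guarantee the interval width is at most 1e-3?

Initial width b − a = 4.45 − -0.0851 = 4.535100.
After n steps the width is (b−a)/2^n; need (b−a)/2^n ≤ 1e-3.
So n ≥ log₂(4.535100/1e-3) = log₂(4535.1000) ≈ 12.1469.
Hence n = 13.

13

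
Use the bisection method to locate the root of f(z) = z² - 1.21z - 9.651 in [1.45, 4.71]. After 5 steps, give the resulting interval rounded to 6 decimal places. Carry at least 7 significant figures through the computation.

f(1.450000) = -9.303000, f(4.710000) = 6.834000 (opposite signs)
step 1: m = 3.080000, f(m) = -3.891400 < 0 → root in [3.080000, 4.710000]
step 2: m = 3.895000, f(m) = 0.807075 > 0 → root in [3.080000, 3.895000]
step 3: m = 3.487500, f(m) = -1.708219 < 0 → root in [3.487500, 3.895000]
step 4: m = 3.691250, f(m) = -0.492086 < 0 → root in [3.691250, 3.895000]
step 5: m = 3.793125, f(m) = 0.147116 > 0 → root in [3.691250, 3.793125]

[3.691250, 3.793125]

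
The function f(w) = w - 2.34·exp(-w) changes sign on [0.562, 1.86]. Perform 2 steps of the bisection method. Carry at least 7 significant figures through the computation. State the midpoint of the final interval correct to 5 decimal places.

f(0.562000) = -0.771959, f(1.860000) = 1.495726 (opposite signs)
step 1: m = 1.211000, f(m) = 0.513916 > 0 → root in [0.562000, 1.211000]
step 2: m = 0.886500, f(m) = -0.077804 < 0 → root in [0.886500, 1.211000]
Midpoint of [0.886500, 1.211000] = 1.048750

1.04875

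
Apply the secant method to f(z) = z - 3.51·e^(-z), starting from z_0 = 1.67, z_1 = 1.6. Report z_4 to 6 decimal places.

f(z_0) = 1.009253, f(z_1) = 0.891343
z_2 = 1.600000 - (0.891343)·(1.600000 - 1.670000)/(0.891343 - (1.009253)) = 1.070832; f(z_2) = -0.132128
z_3 = 1.070832 - (-0.132128)·(1.070832 - 1.600000)/(-0.132128 - (0.891343)) = 1.139146; f(z_3) = 0.015622
z_4 = 1.139146 - (0.015622)·(1.139146 - 1.070832)/(0.015622 - (-0.132128)) = 1.131923; f(z_4) = 0.000254

1.131923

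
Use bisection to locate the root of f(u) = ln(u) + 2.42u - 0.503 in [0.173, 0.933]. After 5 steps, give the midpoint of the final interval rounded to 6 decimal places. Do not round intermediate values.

f(0.173000) = -1.838804, f(0.933000) = 1.685510 (opposite signs)
step 1: m = 0.553000, f(m) = 0.242863 > 0 → root in [0.173000, 0.553000]
step 2: m = 0.363000, f(m) = -0.637892 < 0 → root in [0.363000, 0.553000]
step 3: m = 0.458000, f(m) = -0.175526 < 0 → root in [0.458000, 0.553000]
step 4: m = 0.505500, f(m) = 0.038103 > 0 → root in [0.458000, 0.505500]
step 5: m = 0.481750, f(m) = -0.067495 < 0 → root in [0.481750, 0.505500]
Midpoint of [0.481750, 0.505500] = 0.493625

0.493625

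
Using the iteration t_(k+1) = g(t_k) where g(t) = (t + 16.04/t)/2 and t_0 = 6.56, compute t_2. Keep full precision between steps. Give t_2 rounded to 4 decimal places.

4.0325

t_1 = g(6.560000) = 4.502561
t_2 = g(4.502561) = 4.032489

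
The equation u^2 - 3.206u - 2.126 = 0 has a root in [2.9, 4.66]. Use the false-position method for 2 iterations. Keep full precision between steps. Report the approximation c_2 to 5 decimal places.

3.73857

False-position update: c = (a·f(b) − b·f(a))/(f(b) − f(a)); replace the endpoint whose sign matches f(c).
f(2.900000) = -3.013400, f(4.660000) = 4.649640
step 1: c = 3.592099, f(c) = -0.739093 < 0 → new bracket [3.592099, 4.660000]
step 2: c = 3.738567, f(c) = -0.134961 < 0 → new bracket [3.738567, 4.660000]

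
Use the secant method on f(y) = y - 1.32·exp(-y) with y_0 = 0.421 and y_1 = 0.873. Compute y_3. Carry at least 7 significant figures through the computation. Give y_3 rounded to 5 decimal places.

f(y_0) = -0.445435, f(y_1) = 0.321641
y_2 = 0.873000 - (0.321641)·(0.873000 - 0.421000)/(0.321641 - (-0.445435)) = 0.683473; f(y_2) = 0.017057
y_3 = 0.683473 - (0.017057)·(0.683473 - 0.873000)/(0.017057 - (0.321641)) = 0.672859; f(y_3) = -0.000668

0.67286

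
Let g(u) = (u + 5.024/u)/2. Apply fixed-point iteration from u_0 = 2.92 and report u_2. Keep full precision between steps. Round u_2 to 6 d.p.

u_1 = g(2.920000) = 2.320274
u_2 = g(2.320274) = 2.242768

2.242768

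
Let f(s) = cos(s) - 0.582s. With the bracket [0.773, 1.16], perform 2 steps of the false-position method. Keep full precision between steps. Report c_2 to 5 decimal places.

0.97029

f(0.773000) = 0.265933, f(1.160000) = -0.275780
step 1: c = 0.962982, f(c) = 0.010618 > 0 → new bracket [0.962982, 1.160000]
step 2: c = 0.970287, f(c) = 0.000356 > 0 → new bracket [0.970287, 1.160000]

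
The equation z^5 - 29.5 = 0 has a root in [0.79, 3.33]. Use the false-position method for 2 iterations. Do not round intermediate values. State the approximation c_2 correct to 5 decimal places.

1.13653

False-position update: c = (a·f(b) − b·f(a))/(f(b) − f(a)); replace the endpoint whose sign matches f(c).
f(0.790000) = -29.192294, f(3.330000) = 379.969132
step 1: c = 0.971220, f(c) = -28.635850 < 0 → new bracket [0.971220, 3.330000]
step 2: c = 1.136528, f(c) = -27.603724 < 0 → new bracket [1.136528, 3.330000]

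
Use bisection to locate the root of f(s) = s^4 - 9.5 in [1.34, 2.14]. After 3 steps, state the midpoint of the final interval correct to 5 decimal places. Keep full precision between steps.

1.79000

f(1.340000) = -6.275821, f(2.140000) = 11.472736 (opposite signs)
step 1: m = 1.740000, f(m) = -0.333638 < 0 → root in [1.740000, 2.140000]
step 2: m = 1.940000, f(m) = 4.664685 > 0 → root in [1.740000, 1.940000]
step 3: m = 1.840000, f(m) = 1.962287 > 0 → root in [1.740000, 1.840000]
Midpoint of [1.740000, 1.840000] = 1.790000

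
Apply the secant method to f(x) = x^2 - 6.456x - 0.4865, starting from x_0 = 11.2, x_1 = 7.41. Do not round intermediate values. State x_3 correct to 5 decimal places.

f(x_0) = 52.646300, f(x_1) = 6.582640
x_2 = 7.410000 - (6.582640)·(7.410000 - 11.200000)/(6.582640 - (52.646300)) = 6.868397; f(x_2) = 2.346008
x_3 = 6.868397 - (2.346008)·(6.868397 - 7.410000)/(2.346008 - (6.582640)) = 6.568488; f(x_3) = 0.252377

6.56849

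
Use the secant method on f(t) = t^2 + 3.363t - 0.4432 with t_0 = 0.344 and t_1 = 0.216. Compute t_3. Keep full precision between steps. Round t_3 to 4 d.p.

Secant update: t_(k+1) = t_k − f(t_k)·(t_k − t_(k-1))/(f(t_k) − f(t_(k-1))).
f(t_0) = 0.832008, f(t_1) = 0.329864
t_2 = 0.216000 - (0.329864)·(0.216000 - 0.344000)/(0.329864 - (0.832008)) = 0.131915; f(t_2) = 0.017833
t_3 = 0.131915 - (0.017833)·(0.131915 - 0.216000)/(0.017833 - (0.329864)) = 0.127110; f(t_3) = 0.000427

0.1271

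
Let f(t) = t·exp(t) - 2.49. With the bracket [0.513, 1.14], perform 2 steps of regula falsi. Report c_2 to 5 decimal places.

f(0.513000) = -1.633139, f(1.140000) = 1.074516
step 1: c = 0.891179, f(c) = -0.317304 < 0 → new bracket [0.891179, 1.140000]
step 2: c = 0.947905, f(c) = -0.044124 < 0 → new bracket [0.947905, 1.140000]

0.94790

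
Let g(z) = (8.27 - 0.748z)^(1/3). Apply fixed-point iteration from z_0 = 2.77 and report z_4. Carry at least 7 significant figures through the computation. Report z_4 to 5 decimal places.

z_1 = g(2.770000) = 1.836897
z_2 = g(1.836897) = 1.903410
z_3 = g(1.903410) = 1.898822
z_4 = g(1.898822) = 1.899139

1.89914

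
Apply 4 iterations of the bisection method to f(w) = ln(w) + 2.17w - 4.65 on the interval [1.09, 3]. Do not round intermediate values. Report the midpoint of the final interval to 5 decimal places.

1.86594

f(1.090000) = -2.198522, f(3.000000) = 2.958612 (opposite signs)
step 1: m = 2.045000, f(m) = 0.503048 > 0 → root in [1.090000, 2.045000]
step 2: m = 1.567500, f(m) = -0.799043 < 0 → root in [1.567500, 2.045000]
step 3: m = 1.806250, f(m) = -0.139185 < 0 → root in [1.806250, 2.045000]
step 4: m = 1.925625, f(m) = 0.183857 > 0 → root in [1.806250, 1.925625]
Midpoint of [1.806250, 1.925625] = 1.865937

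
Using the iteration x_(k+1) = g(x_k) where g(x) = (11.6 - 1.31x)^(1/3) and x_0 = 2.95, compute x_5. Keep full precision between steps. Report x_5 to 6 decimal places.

2.071299

x_1 = g(2.950000) = 1.977711
x_2 = g(1.977711) = 2.080792
x_3 = g(2.080792) = 2.070344
x_4 = g(2.070344) = 2.071408
x_5 = g(2.071408) = 2.071299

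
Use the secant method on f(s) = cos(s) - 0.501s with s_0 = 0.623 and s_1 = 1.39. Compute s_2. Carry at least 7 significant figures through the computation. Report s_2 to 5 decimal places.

1.00025

f(s_0) = 0.500009, f(s_1) = -0.516577
s_2 = 1.390000 - (-0.516577)·(1.390000 - 0.623000)/(-0.516577 - (0.500009)) = 1.000250; f(s_2) = 0.038967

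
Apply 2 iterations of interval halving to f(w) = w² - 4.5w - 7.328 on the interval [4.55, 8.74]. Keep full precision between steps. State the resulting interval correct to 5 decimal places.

[5.59750, 6.64500]

f(4.550000) = -7.100500, f(8.740000) = 29.729600 (opposite signs)
step 1: m = 6.645000, f(m) = 6.925525 > 0 → root in [4.550000, 6.645000]
step 2: m = 5.597500, f(m) = -1.184744 < 0 → root in [5.597500, 6.645000]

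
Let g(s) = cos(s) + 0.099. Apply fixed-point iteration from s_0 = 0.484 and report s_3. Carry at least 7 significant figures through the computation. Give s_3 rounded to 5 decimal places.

0.89352

s_1 = g(0.484000) = 0.984141
s_2 = g(0.984141) = 0.652579
s_3 = g(0.652579) = 0.893520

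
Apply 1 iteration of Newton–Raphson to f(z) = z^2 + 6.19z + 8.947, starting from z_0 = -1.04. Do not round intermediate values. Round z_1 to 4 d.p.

-1.9137

Newton update: z ← z − f(z)/f'(z).
f'(z) = 2z + 6.19
z_0 = -1.040000: f = 3.591000, f' = 4.110000 → z_1 = -1.040000 - (3.591000)/(4.110000) = -1.913723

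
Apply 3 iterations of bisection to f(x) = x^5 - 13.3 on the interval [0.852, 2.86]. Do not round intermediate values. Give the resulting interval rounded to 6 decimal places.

[1.605000, 1.856000]

f(0.852000) = -12.851050, f(2.860000) = 178.050749 (opposite signs)
step 1: m = 1.856000, f(m) = 8.723679 > 0 → root in [0.852000, 1.856000]
step 2: m = 1.354000, f(m) = -8.749142 < 0 → root in [1.354000, 1.856000]
step 3: m = 1.605000, f(m) = -2.649373 < 0 → root in [1.605000, 1.856000]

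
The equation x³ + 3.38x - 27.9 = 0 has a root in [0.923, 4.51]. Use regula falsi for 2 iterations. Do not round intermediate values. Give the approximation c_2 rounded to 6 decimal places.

f(0.923000) = -23.993930, f(4.510000) = 79.077651
step 1: c = 1.758014, f(c) = -16.524570 < 0 → new bracket [1.758014, 4.510000]
step 2: c = 2.233687, f(c) = -9.205475 < 0 → new bracket [2.233687, 4.510000]

2.233687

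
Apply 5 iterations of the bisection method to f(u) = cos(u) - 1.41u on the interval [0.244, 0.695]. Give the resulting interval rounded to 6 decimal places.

[0.582250, 0.596344]

f(0.244000) = 0.626339, f(0.695000) = -0.211896 (opposite signs)
step 1: m = 0.469500, f(m) = 0.229800 > 0 → root in [0.469500, 0.695000]
step 2: m = 0.582250, f(m) = 0.014255 > 0 → root in [0.582250, 0.695000]
step 3: m = 0.638625, f(m) = -0.097545 < 0 → root in [0.582250, 0.638625]
step 4: m = 0.610437, f(m) = -0.041320 < 0 → root in [0.582250, 0.610437]
step 5: m = 0.596344, f(m) = -0.013450 < 0 → root in [0.582250, 0.596344]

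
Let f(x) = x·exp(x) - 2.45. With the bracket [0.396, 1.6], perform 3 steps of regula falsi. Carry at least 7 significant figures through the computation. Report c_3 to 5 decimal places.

f(0.396000) = -1.861596, f(1.600000) = 5.474852
step 1: c = 0.701510, f(c) = -1.035196 < 0 → new bracket [0.701510, 1.600000]
step 2: c = 0.844384, f(c) = -0.485504 < 0 → new bracket [0.844384, 1.600000]
step 3: c = 0.905933, f(c) = -0.208505 < 0 → new bracket [0.905933, 1.600000]

0.90593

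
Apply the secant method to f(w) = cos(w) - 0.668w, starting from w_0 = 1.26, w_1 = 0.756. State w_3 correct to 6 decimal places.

0.914393

f(w_0) = -0.535863, f(w_1) = 0.222578
w_2 = 0.756000 - (0.222578)·(0.756000 - 1.260000)/(0.222578 - (-0.535863)) = 0.903908; f(w_2) = 0.014734
w_3 = 0.903908 - (0.014734)·(0.903908 - 0.756000)/(0.014734 - (0.222578)) = 0.914393; f(w_3) = -0.000543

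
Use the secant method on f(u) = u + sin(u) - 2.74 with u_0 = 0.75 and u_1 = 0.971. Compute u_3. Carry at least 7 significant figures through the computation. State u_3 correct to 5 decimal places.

1.69421

f(u_0) = -1.308361, f(u_1) = -0.943549
u_2 = 0.971000 - (-0.943549)·(0.971000 - 0.750000)/(-0.943549 - (-1.308361)) = 1.542594; f(u_2) = -0.197803
u_3 = 1.542594 - (-0.197803)·(1.542594 - 0.971000)/(-0.197803 - (-0.943549)) = 1.694205; f(u_3) = -0.053400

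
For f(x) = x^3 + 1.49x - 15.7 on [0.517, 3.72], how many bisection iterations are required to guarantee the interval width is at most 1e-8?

29

Initial width b − a = 3.72 − 0.517 = 3.203000.
After n steps the width is (b−a)/2^n; need (b−a)/2^n ≤ 1e-8.
So n ≥ log₂(3.203000/1e-8) = log₂(320300000.0000) ≈ 28.2548.
Hence n = 29.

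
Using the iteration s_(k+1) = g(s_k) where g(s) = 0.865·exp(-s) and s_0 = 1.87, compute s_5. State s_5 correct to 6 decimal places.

s_1 = g(1.870000) = 0.133317
s_2 = g(0.133317) = 0.757037
s_3 = g(0.757037) = 0.405732
s_4 = g(0.405732) = 0.576513
s_5 = g(0.576513) = 0.486004

0.486004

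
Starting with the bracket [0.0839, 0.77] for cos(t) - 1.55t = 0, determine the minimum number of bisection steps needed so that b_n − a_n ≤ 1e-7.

23

Initial width b − a = 0.77 − 0.0839 = 0.686100.
After n steps the width is (b−a)/2^n; need (b−a)/2^n ≤ 1e-7.
So n ≥ log₂(0.686100/1e-7) = log₂(6861000.0000) ≈ 22.7100.
Hence n = 23.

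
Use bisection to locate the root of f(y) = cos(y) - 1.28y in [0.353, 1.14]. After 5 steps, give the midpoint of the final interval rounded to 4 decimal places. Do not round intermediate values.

0.6358

f(0.353000) = 0.486500, f(1.140000) = -1.041605 (opposite signs)
step 1: m = 0.746500, f(m) = -0.221450 < 0 → root in [0.353000, 0.746500]
step 2: m = 0.549750, f(m) = 0.148975 > 0 → root in [0.549750, 0.746500]
step 3: m = 0.648125, f(m) = -0.032383 < 0 → root in [0.549750, 0.648125]
step 4: m = 0.598937, f(m) = 0.059295 > 0 → root in [0.598937, 0.648125]
step 5: m = 0.623531, f(m) = 0.013702 > 0 → root in [0.623531, 0.648125]
Midpoint of [0.623531, 0.648125] = 0.635828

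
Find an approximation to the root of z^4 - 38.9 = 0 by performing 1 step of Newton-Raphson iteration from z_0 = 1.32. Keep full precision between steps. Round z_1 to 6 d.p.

5.218320

Newton update: z ← z − f(z)/f'(z).
f'(z) = 4z^3
z_0 = 1.320000: f = -35.864042, f' = 9.199872 → z_1 = 1.320000 - (-35.864042)/(9.199872) = 5.218320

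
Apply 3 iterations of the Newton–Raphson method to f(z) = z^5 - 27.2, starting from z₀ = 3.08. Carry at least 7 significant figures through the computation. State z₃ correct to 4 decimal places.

Newton update: z ← z − f(z)/f'(z).
f'(z) = 5z⁴
z_0 = 3.080000: f = 249.974698, f' = 449.958925 → z_1 = 3.080000 - (249.974698)/(449.958925) = 2.524450
z_1 = 2.524450: f = 75.325958, f' = 203.065933 → z_2 = 2.524450 - (75.325958)/(203.065933) = 2.153507
z_2 = 2.153507: f = 19.116000, f' = 107.536239 → z_3 = 2.153507 - (19.116000)/(107.536239) = 1.975743

1.9757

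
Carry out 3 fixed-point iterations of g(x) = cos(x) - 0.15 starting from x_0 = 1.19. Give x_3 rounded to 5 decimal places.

0.52816

x_1 = g(1.190000) = 0.221660
x_2 = g(0.221660) = 0.825534
x_3 = g(0.825534) = 0.528165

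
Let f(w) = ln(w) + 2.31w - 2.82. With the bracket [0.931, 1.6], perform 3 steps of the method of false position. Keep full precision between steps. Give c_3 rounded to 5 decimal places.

1.15748

False-position update: c = (a·f(b) − b·f(a))/(f(b) − f(a)); replace the endpoint whose sign matches f(c).
f(0.931000) = -0.740886, f(1.600000) = 1.346004
step 1: c = 1.168508, f(c) = 0.034981 > 0 → new bracket [0.931000, 1.168508]
step 2: c = 1.157800, f(c) = 0.001038 > 0 → new bracket [0.931000, 1.157800]
step 3: c = 1.157482, f(c) = 0.000031 > 0 → new bracket [0.931000, 1.157482]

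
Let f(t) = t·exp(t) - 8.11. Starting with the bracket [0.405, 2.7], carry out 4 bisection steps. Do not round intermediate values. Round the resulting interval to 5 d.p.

f(0.405000) = -7.502782, f(2.700000) = 32.065276 (opposite signs)
step 1: m = 1.552500, f(m) = -0.777133 < 0 → root in [1.552500, 2.700000]
step 2: m = 2.126250, f(m) = 9.715141 > 0 → root in [1.552500, 2.126250]
step 3: m = 1.839375, f(m) = 3.464459 > 0 → root in [1.552500, 1.839375]
step 4: m = 1.695938, f(m) = 1.135835 > 0 → root in [1.552500, 1.695938]

[1.55250, 1.69594]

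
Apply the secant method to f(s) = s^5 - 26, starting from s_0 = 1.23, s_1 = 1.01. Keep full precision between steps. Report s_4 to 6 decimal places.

Secant update: s_(k+1) = s_k − f(s_k)·(s_k − s_(k-1))/(f(s_k) − f(s_(k-1))).
f(s_0) = -23.184694, f(s_1) = -24.948990
s_2 = 1.010000 - (-24.948990)·(1.010000 - 1.230000)/(-24.948990 - (-23.184694)) = 4.121031; f(s_2) = 1162.582199
s_3 = 4.121031 - (1162.582199)·(4.121031 - 1.010000)/(1162.582199 - (-24.948990)) = 1.075360; f(s_3) = -24.561965
s_4 = 1.075360 - (-24.561965)·(1.075360 - 4.121031)/(-24.561965 - (1162.582199)) = 1.138375; f(s_4) = -24.088271

1.138375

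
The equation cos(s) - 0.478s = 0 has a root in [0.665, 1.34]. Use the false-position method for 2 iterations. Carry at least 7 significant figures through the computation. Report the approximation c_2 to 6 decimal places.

1.045800

f(0.665000) = 0.469047, f(1.340000) = -0.411767
step 1: c = 1.024448, f(c) = 0.029885 > 0 → new bracket [1.024448, 1.340000]
step 2: c = 1.045800, f(c) = 0.001318 > 0 → new bracket [1.045800, 1.340000]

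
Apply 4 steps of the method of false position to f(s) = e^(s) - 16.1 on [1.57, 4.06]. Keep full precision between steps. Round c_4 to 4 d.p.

2.6790

f(1.570000) = -11.293352, f(4.060000) = 41.874311
step 1: c = 2.098901, f(c) = -7.942797 < 0 → new bracket [2.098901, 4.060000]
step 2: c = 2.411577, f(c) = -4.948464 < 0 → new bracket [2.411577, 4.060000]
step 3: c = 2.585791, f(c) = -2.826219 < 0 → new bracket [2.585791, 4.060000]
step 4: c = 2.678999, f(c) = -1.529506 < 0 → new bracket [2.678999, 4.060000]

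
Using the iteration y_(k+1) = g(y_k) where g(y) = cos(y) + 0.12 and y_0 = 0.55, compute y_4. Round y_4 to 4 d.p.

0.7451

y_1 = g(0.550000) = 0.972525
y_2 = g(0.972525) = 0.683215
y_3 = g(0.683215) = 0.895547
y_4 = g(0.895547) = 0.745092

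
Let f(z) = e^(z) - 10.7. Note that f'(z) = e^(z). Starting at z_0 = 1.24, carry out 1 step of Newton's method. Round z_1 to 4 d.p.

z_0 = 1.240000: f = -7.244387, f' = 3.455613 → z_1 = 1.240000 - (-7.244387)/(3.455613) = 3.336411

3.3364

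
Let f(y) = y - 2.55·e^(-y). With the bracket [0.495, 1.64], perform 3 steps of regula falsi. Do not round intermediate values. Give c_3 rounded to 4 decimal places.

f(0.495000) = -1.059406, f(1.640000) = 1.145351
step 1: c = 1.045183, f(c) = 0.148533 > 0 → new bracket [0.495000, 1.045183]
step 2: c = 0.977530, f(c) = 0.018120 > 0 → new bracket [0.495000, 0.977530]
step 3: c = 0.969416, f(c) = 0.002189 > 0 → new bracket [0.495000, 0.969416]

0.9694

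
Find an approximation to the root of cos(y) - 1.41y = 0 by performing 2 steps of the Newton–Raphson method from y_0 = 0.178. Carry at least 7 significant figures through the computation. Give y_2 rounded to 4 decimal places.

0.5900

f'(y) = -sin(y) - 1.41
y_0 = 0.178000: f = 0.733220, f' = -1.587062 → y_1 = 0.178000 - (0.733220)/(-1.587062) = 0.639998
y_1 = 0.639998: f = -0.100301, f' = -2.007194 → y_2 = 0.639998 - (-0.100301)/(-2.007194) = 0.590028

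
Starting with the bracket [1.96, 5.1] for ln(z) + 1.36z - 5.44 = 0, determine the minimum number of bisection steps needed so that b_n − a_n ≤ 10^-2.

9

Initial width b − a = 5.1 − 1.96 = 3.140000.
After n steps the width is (b−a)/2^n; need (b−a)/2^n ≤ 10^-2.
So n ≥ log₂(3.140000/10^-2) = log₂(314.0000) ≈ 8.2946.
Hence n = 9.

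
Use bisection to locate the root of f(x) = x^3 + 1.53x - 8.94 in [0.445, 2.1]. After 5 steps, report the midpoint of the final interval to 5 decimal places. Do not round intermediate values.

1.81555

f(0.445000) = -8.171029, f(2.100000) = 3.534000 (opposite signs)
step 1: m = 1.272500, f(m) = -4.932571 < 0 → root in [1.272500, 2.100000]
step 2: m = 1.686250, f(m) = -1.565288 < 0 → root in [1.686250, 2.100000]
step 3: m = 1.893125, f(m) = 0.741294 > 0 → root in [1.686250, 1.893125]
step 4: m = 1.789687, f(m) = -0.469442 < 0 → root in [1.789687, 1.893125]
step 5: m = 1.841406, f(m) = 0.121149 > 0 → root in [1.789687, 1.841406]
Midpoint of [1.789687, 1.841406] = 1.815547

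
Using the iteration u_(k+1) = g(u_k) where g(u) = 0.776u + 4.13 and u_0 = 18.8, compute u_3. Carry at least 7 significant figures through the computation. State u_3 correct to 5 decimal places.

u_1 = g(18.800000) = 18.718800
u_2 = g(18.718800) = 18.655789
u_3 = g(18.655789) = 18.606892

18.60689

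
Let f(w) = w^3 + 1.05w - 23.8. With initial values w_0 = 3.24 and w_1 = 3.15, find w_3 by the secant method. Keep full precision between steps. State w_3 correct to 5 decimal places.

2.76174

f(w_0) = 13.614224, f(w_1) = 10.763375
w_2 = 3.150000 - (10.763375)·(3.150000 - 3.240000)/(10.763375 - (13.614224)) = 2.810205; f(w_2) = 1.343617
w_3 = 2.810205 - (1.343617)·(2.810205 - 3.150000)/(1.343617 - (10.763375)) = 2.761737; f(w_3) = 0.164131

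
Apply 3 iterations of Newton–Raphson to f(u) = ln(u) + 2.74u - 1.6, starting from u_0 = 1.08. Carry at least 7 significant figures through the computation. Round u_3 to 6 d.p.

f'(u) = 1/u + 2.74
u_0 = 1.080000: f = 1.436161, f' = 3.665926 → u_1 = 1.080000 - (1.436161)/(3.665926) = 0.688241
u_1 = 0.688241: f = -0.087838, f' = 4.192980 → u_2 = 0.688241 - (-0.087838)/(4.192980) = 0.709189
u_2 = 0.709189: f = -0.000454, f' = 4.150061 → u_3 = 0.709189 - (-0.000454)/(4.150061) = 0.709299

0.709299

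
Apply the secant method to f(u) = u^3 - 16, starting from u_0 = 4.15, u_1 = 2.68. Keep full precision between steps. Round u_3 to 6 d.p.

2.523959

f(u_0) = 55.473375, f(u_1) = 3.248832
u_2 = 2.680000 - (3.248832)·(2.680000 - 4.150000)/(3.248832 - (55.473375)) = 2.588553; f(u_2) = 1.344873
u_3 = 2.588553 - (1.344873)·(2.588553 - 2.680000)/(1.344873 - (3.248832)) = 2.523959; f(u_3) = 0.078544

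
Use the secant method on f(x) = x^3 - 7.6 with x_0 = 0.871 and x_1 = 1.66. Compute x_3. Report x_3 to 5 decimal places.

f(x_0) = -6.939224, f(x_1) = -3.025704
x_2 = 1.660000 - (-3.025704)·(1.660000 - 0.871000)/(-3.025704 - (-6.939224)) = 2.270009; f(x_2) = 4.097215
x_3 = 2.270009 - (4.097215)·(2.270009 - 1.660000)/(4.097215 - (-3.025704)) = 1.919122; f(x_3) = -0.531817

1.91912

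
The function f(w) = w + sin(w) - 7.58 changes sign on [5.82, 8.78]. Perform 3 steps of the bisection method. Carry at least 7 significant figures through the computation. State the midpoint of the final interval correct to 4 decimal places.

7.1150

f(5.820000) = -2.206800, f(8.780000) = 1.801021 (opposite signs)
step 1: m = 7.300000, f(m) = 0.570437 > 0 → root in [5.820000, 7.300000]
step 2: m = 6.560000, f(m) = -0.746707 < 0 → root in [6.560000, 7.300000]
step 3: m = 6.930000, f(m) = -0.047352 < 0 → root in [6.930000, 7.300000]
Midpoint of [6.930000, 7.300000] = 7.115000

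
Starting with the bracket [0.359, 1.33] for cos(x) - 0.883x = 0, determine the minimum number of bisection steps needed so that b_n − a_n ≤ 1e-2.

Initial width b − a = 1.33 − 0.359 = 0.971000.
After n steps the width is (b−a)/2^n; need (b−a)/2^n ≤ 1e-2.
So n ≥ log₂(0.971000/1e-2) = log₂(97.1000) ≈ 6.6014.
Hence n = 7.

7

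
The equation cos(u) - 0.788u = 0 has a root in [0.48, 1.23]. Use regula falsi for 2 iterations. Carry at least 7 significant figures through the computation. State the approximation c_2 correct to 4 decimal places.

f(0.480000) = 0.508755, f(1.230000) = -0.635002
step 1: c = 0.813608, f(c) = 0.045758 > 0 → new bracket [0.813608, 1.230000]
step 2: c = 0.841596, f(c) = 0.003096 > 0 → new bracket [0.841596, 1.230000]

0.8416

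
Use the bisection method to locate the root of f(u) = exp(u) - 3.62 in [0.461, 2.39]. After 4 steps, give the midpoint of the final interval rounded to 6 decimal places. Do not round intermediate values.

f(0.461000) = -2.034341, f(2.390000) = 7.293494 (opposite signs)
step 1: m = 1.425500, f(m) = 0.539937 > 0 → root in [0.461000, 1.425500]
step 2: m = 0.943250, f(m) = -1.051685 < 0 → root in [0.943250, 1.425500]
step 3: m = 1.184375, f(m) = -0.351357 < 0 → root in [1.184375, 1.425500]
step 4: m = 1.304937, f(m) = 0.067459 > 0 → root in [1.184375, 1.304937]
Midpoint of [1.184375, 1.304937] = 1.244656

1.244656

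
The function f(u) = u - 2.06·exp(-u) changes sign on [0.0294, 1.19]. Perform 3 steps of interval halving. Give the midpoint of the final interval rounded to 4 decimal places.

f(0.029400) = -1.970918, f(1.190000) = 0.563304 (opposite signs)
step 1: m = 0.609700, f(m) = -0.509939 < 0 → root in [0.609700, 1.190000]
step 2: m = 0.899850, f(m) = 0.062191 > 0 → root in [0.609700, 0.899850]
step 3: m = 0.754775, f(m) = -0.213665 < 0 → root in [0.754775, 0.899850]
Midpoint of [0.754775, 0.899850] = 0.827313

0.8273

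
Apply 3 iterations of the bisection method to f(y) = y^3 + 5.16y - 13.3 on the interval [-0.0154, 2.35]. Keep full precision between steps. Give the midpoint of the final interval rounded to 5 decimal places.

f(-0.015400) = -13.379468, f(2.350000) = 11.803875 (opposite signs)
step 1: m = 1.167300, f(m) = -5.686182 < 0 → root in [1.167300, 2.350000]
step 2: m = 1.758650, f(m) = 1.213874 > 0 → root in [1.167300, 1.758650]
step 3: m = 1.462975, f(m) = -2.619850 < 0 → root in [1.462975, 1.758650]
Midpoint of [1.462975, 1.758650] = 1.610813

1.61081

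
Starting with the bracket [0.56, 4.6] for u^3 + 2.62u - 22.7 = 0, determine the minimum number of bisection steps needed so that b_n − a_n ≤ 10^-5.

Initial width b − a = 4.6 − 0.56 = 4.040000.
After n steps the width is (b−a)/2^n; need (b−a)/2^n ≤ 10^-5.
So n ≥ log₂(4.040000/10^-5) = log₂(404000.0000) ≈ 18.6240.
Hence n = 19.

19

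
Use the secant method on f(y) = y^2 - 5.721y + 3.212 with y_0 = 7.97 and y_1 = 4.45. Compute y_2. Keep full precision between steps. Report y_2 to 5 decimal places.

4.81482

Secant update: y_(k+1) = y_k − f(y_k)·(y_k − y_(k-1))/(f(y_k) − f(y_(k-1))).
f(y_0) = 21.136530, f(y_1) = -2.443950
y_2 = 4.450000 - (-2.443950)·(4.450000 - 7.970000)/(-2.443950 - (21.136530)) = 4.814823; f(y_2) = -1.151081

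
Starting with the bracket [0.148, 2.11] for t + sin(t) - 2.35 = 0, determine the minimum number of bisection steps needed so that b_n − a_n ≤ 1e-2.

Initial width b − a = 2.11 − 0.148 = 1.962000.
After n steps the width is (b−a)/2^n; need (b−a)/2^n ≤ 1e-2.
So n ≥ log₂(1.962000/1e-2) = log₂(196.2000) ≈ 7.6162.
Hence n = 8.

8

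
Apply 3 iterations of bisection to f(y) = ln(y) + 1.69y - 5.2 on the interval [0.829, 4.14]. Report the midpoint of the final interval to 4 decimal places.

f(0.829000) = -3.986525, f(4.140000) = 3.217296 (opposite signs)
step 1: m = 2.484500, f(m) = -0.091124 < 0 → root in [2.484500, 4.140000]
step 2: m = 3.312250, f(m) = 1.595330 > 0 → root in [2.484500, 3.312250]
step 3: m = 2.898375, f(m) = 0.762404 > 0 → root in [2.484500, 2.898375]
Midpoint of [2.484500, 2.898375] = 2.691437

2.6914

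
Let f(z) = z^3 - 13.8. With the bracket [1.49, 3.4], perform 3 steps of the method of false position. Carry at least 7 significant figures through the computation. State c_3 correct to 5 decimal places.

2.35840

False-position update: c = (a·f(b) − b·f(a))/(f(b) − f(a)); replace the endpoint whose sign matches f(c).
f(1.490000) = -10.492051, f(3.400000) = 25.504000
step 1: c = 2.046723, f(c) = -5.226128 < 0 → new bracket [2.046723, 3.400000]
step 2: c = 2.276868, f(c) = -1.996423 < 0 → new bracket [2.276868, 3.400000]
step 3: c = 2.358403, f(c) = -0.682408 < 0 → new bracket [2.358403, 3.400000]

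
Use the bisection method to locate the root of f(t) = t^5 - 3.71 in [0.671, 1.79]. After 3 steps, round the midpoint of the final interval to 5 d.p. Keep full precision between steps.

f(0.671000) = -3.573977, f(1.790000) = 14.666600 (opposite signs)
step 1: m = 1.230500, f(m) = -0.888967 < 0 → root in [1.230500, 1.790000]
step 2: m = 1.510250, f(m) = 4.146773 > 0 → root in [1.230500, 1.510250]
step 3: m = 1.370375, f(m) = 1.122781 > 0 → root in [1.230500, 1.370375]
Midpoint of [1.230500, 1.370375] = 1.300438

1.30044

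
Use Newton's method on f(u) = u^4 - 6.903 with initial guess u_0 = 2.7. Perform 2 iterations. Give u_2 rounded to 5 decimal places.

1.76752

f'(u) = 4u^3
u_0 = 2.700000: f = 46.241100, f' = 78.732000 → u_1 = 2.700000 - (46.241100)/(78.732000) = 2.112677
u_1 = 2.112677: f = 13.018983, f' = 37.718935 → u_2 = 2.112677 - (13.018983)/(37.718935) = 1.767519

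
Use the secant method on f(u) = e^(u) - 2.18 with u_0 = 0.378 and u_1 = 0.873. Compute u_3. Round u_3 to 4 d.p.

f(u_0) = -0.720637, f(u_1) = 0.214082
u_2 = 0.873000 - (0.214082)·(0.873000 - 0.378000)/(0.214082 - (-0.720637)) = 0.759628; f(u_2) = -0.042518
u_3 = 0.759628 - (-0.042518)·(0.759628 - 0.873000)/(-0.042518 - (0.214082)) = 0.778414; f(u_3) = -0.001985

0.7784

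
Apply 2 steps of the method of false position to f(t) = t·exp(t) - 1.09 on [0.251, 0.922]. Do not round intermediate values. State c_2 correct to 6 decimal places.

0.577273

f(0.251000) = -0.767387, f(0.922000) = 1.228198
step 1: c = 0.509028, f(c) = -0.243144 < 0 → new bracket [0.509028, 0.922000]
step 2: c = 0.577273, f(c) = -0.061776 < 0 → new bracket [0.577273, 0.922000]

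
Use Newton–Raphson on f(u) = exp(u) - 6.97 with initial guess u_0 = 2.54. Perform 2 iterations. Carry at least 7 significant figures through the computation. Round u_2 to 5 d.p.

f'(u) = exp(u)
u_0 = 2.540000: f = 5.709671, f' = 12.679671 → u_1 = 2.540000 - (5.709671)/(12.679671) = 2.089699
u_1 = 2.089699: f = 1.112480, f' = 8.082480 → u_2 = 2.089699 - (1.112480)/(8.082480) = 1.952058

1.95206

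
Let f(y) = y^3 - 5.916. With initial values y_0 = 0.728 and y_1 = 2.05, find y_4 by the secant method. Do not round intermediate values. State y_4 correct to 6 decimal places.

Secant update: y_(k+1) = y_k − f(y_k)·(y_k − y_(k-1))/(f(y_k) − f(y_(k-1))).
f(y_0) = -5.530172, f(y_1) = 2.699125
y_2 = 2.050000 - (2.699125)·(2.050000 - 0.728000)/(2.699125 - (-5.530172)) = 1.616398; f(y_2) = -1.692772
y_3 = 1.616398 - (-1.692772)·(1.616398 - 2.050000)/(-1.692772 - (2.699125)) = 1.783521; f(y_3) = -0.242712
y_4 = 1.783521 - (-0.242712)·(1.783521 - 1.616398)/(-0.242712 - (-1.692772)) = 1.811494; f(y_4) = 0.028441

1.811494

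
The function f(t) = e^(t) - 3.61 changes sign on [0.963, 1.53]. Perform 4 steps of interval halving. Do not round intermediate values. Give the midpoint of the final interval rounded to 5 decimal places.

1.29966

f(0.963000) = -0.990457, f(1.530000) = 1.008177 (opposite signs)
step 1: m = 1.246500, f(m) = -0.131852 < 0 → root in [1.246500, 1.530000]
step 2: m = 1.388250, f(m) = 0.397830 > 0 → root in [1.246500, 1.388250]
step 3: m = 1.317375, f(m) = 0.123608 > 0 → root in [1.246500, 1.317375]
step 4: m = 1.281937, f(m) = -0.006385 < 0 → root in [1.281937, 1.317375]
Midpoint of [1.281937, 1.317375] = 1.299656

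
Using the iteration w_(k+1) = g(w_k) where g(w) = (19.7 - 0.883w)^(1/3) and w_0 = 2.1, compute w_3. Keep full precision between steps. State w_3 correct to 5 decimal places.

w_1 = g(2.100000) = 2.613231
w_2 = g(2.613231) = 2.590921
w_3 = g(2.590921) = 2.591899

2.59190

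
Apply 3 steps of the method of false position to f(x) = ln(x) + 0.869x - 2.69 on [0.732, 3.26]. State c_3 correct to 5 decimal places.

2.19737

False-position update: c = (a·f(b) − b·f(a))/(f(b) − f(a)); replace the endpoint whose sign matches f(c).
f(0.732000) = -2.365867, f(3.260000) = 1.324667
step 1: c = 2.352609, f(c) = 0.209942 > 0 → new bracket [0.732000, 2.352609]
step 2: c = 2.220521, f(c) = 0.037374 > 0 → new bracket [0.732000, 2.220521]
step 3: c = 2.197372, f(c) = 0.006778 > 0 → new bracket [0.732000, 2.197372]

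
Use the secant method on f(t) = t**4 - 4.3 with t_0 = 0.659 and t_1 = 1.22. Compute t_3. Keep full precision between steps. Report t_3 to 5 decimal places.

1.36646

f(t_0) = -4.111400, f(t_1) = -2.084665
t_2 = 1.220000 - (-2.084665)·(1.220000 - 0.659000)/(-2.084665 - (-4.111400)) = 1.797035; f(t_2) = 6.128609
t_3 = 1.797035 - (6.128609)·(1.797035 - 1.220000)/(6.128609 - (-2.084665)) = 1.366461; f(t_3) = -0.813504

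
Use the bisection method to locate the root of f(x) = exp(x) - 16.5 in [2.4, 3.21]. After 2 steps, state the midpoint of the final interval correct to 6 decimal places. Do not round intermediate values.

f(2.400000) = -5.476824, f(3.210000) = 8.279086 (opposite signs)
step 1: m = 2.805000, f(m) = 0.027076 > 0 → root in [2.400000, 2.805000]
step 2: m = 2.602500, f(m) = -3.002561 < 0 → root in [2.602500, 2.805000]
Midpoint of [2.602500, 2.805000] = 2.703750

2.703750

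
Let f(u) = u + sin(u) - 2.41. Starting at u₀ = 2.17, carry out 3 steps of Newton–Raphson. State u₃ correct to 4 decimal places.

1.4180

f'(u) = 1 + cos(u)
u_0 = 2.170000: f = 0.585785, f' = 0.436015 → u_1 = 2.170000 - (0.585785)/(0.436015) = 0.826502
u_1 = 0.826502: f = -0.847931, f' = 1.677453 → u_2 = 0.826502 - (-0.847931)/(1.677453) = 1.331990
u_2 = 1.331990: f = -0.106389, f' = 1.236543 → u_3 = 1.331990 - (-0.106389)/(1.236543) = 1.418027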